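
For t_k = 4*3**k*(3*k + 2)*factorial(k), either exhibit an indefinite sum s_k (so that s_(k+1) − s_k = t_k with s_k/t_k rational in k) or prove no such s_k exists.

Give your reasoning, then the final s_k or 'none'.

Step 1: r(k) = 3*(k + 1)*(3*k + 5)/(3*k + 2).
Gosper form: A/B · C(k+1)/C(k) with A=3*k + 3, B=1, C=k + 2/3.
Need (3*k + 3)·f(k+1) − (1)·f(k) = k + 2/3.
Bound: deg f ≤ 0.
A polynomial solution: f(k) = 1/3.
R(k) = B(k−1)·f(k)/C(k) = 1/(3*k + 2); s_k = R·t_k = 4*3**k*factorial(k).
Verify: 4*3**k*(3*k + 2)*factorial(k) matches t_k.

s_k = 4*3**k*factorial(k)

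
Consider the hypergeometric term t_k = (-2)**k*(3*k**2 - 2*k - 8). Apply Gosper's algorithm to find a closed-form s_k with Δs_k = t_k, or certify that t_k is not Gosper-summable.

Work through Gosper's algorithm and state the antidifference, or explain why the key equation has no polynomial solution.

Compute t_(k+1)/t_k: get 2*(-3*k**2 - 4*k + 7)/(3*k**2 - 2*k - 8).
Factor: A=-2; B=1; C=k**2 - 2*k/3 - 8/3.
Key eq: (-2)·f(k+1) = (1)·f(k) + (k**2 - 2*k/3 - 8/3).
Bound: deg f ≤ 2.
Coefficient equations give f(k) = -(k**2 - 2*k - 2)/3.
So s_k = (B(k−1)f/C)·t_k = (-(k**2 - 2*k - 2)/((k - 2)*(3*k + 4)))·t_k = (-2)**k*(-k**2 + 2*k + 2).
s_(k+1) − s_k = (-2)**k*(3*k**2 - 2*k - 8) = t_k.

s_k = (-2)**k*(-k**2 + 2*k + 2)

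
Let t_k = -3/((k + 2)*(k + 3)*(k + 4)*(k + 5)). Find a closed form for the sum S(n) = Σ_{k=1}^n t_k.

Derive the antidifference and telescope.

S(n) = n*(-n**2 - 12*n - 47)/(60*(n**3 + 12*n**2 + 47*n + 60))

Ratio r(k) = (k + 2)/(k + 6).
Normal form (A,B,C) = (k + 2, k + 6, 1).
Set up (k + 2)·f(k+1) − (k + 5)·f(k) − (1) = 0.
Degrees (1,1,0) ⇒ d ≤ 3.
Solve for f: f(k) = k*(k**2 + 9*k + 26)/72 (degree 3 ≤ 3).
Then R = B(k−1)f/C = k*(k + 5)*(k**2 + 9*k + 26)/72, so s_k = R(k)·t_k = k*(-k**2 - 9*k - 26)/(24*(k + 2)*(k + 3)*(k + 4)).
Check: Δs_k = -3/(k**4 + 14*k**3 + 71*k**2 + 154*k + 120). ✓
Σ_(k=1)^n t_k = s_(n+1) − s_(1) = ((-n**3 - 12*n**2 - 47*n - 36)/(24*(n**3 + 12*n**2 + 47*n + 60))) − (-1/40), i.e. n*(-n**2 - 12*n - 47)/(60*(n**3 + 12*n**2 + 47*n + 60)).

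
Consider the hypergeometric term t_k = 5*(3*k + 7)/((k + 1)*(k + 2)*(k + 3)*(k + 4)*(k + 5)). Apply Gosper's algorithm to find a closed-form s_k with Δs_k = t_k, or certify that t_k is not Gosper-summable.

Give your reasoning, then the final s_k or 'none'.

s_k = 5*k*(k**2 + 8*k + 19)/(12*(k**3 + 8*k**2 + 19*k + 12))

r(k) = (k + 1)*(3*k + 10)/((k + 6)*(3*k + 7)) after simplifying.
So A=k + 1 and B=k + 6, with C=k + 7/3.
Solve (k + 1)·f(k+1) − (k + 5)·f(k) = k + 7/3.
Bound: deg f ≤ 4.
A polynomial solution: f(k) = k*(k + 2)*(k**2 + 8*k + 19)/36.
Certificate R = B(k−1)f/C = k*(k + 2)*(k + 5)*(k**2 + 8*k + 19)/(12*(3*k + 7)) gives s_k = 5*k*(k**2 + 8*k + 19)/(12*(k**3 + 8*k**2 + 19*k + 12)).
Verify: 5*(3*k + 7)/(k**5 + 15*k**4 + 85*k**3 + 225*k**2 + 274*k + 120) matches t_k.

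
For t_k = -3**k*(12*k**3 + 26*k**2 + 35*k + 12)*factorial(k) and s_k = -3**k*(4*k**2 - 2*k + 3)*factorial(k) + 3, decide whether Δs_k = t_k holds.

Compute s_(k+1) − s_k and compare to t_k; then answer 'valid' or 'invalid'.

valid (s_(k+1) − s_k reduces to t_k)

s_(k+1) = -3**(k + 1)*(-2*k + 4*(k + 1)**2 + 1)*factorial(k + 1) + 3
s_(k+1) − s_k = -3**k*(12*k**3 + 26*k**2 + 35*k + 12)*factorial(k)
(s_(k+1) − s_k) − t_k = 0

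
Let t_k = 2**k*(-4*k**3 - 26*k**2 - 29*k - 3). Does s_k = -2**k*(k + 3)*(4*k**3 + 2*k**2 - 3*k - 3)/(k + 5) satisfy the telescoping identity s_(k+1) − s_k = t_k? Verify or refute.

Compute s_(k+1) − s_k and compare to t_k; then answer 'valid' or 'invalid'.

Invalid: residual 2**(k + 1)*(4*k**4 + 42*k**3 + 157*k**2 + 151*k + 18)/(k**2 + 11*k + 30) ≠ 0.

s_(k+1) = 2**(k + 1)*k*(-4*k**3 - 30*k**2 - 69*k - 52)/(k + 6)
s_(k+1) − s_k = 2**k*(-4*k**5 - 62*k**4 - 351*k**3 - 788*k**2 - 601*k - 54)/(k**2 + 11*k + 30)
(s_(k+1) − s_k) − t_k = 2**(k + 1)*(4*k**4 + 42*k**3 + 157*k**2 + 151*k + 18)/(k**2 + 11*k + 30)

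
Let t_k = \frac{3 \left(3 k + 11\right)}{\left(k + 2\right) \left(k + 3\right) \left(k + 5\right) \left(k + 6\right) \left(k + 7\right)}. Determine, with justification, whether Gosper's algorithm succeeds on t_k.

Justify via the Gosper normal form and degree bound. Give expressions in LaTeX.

Yes. s_k = \frac{k \left(k^{2} + 13 k + 52\right)}{20 \left(k^{3} + 13 k^{2} + 52 k + 60\right)}.

Ratio r(k) = (k + 2)*(k + 5)*(3*k + 14)/((k + 4)*(k + 8)*(3*k + 11)).
Gosper form: A/B · C(k+1)/C(k) with A=k + 2, B=k + 8, C=k**2 + 23*k/3 + 44/3.
Key eq: (k + 2)·f(k+1) = (k + 7)·f(k) + (k**2 + 23*k/3 + 44/3).
Bound: deg f ≤ 5.
Match coefficients ⇒ f(k) = k*(k + 3)*(k + 4)*(k**2 + 13*k + 52)/180.
Get s_k = R·t_k = k*(k**2 + 13*k + 52)/(20*(k**3 + 13*k**2 + 52*k + 60)) with R(k) = B(k−1)f(k)/C(k) = k*(k + 3)*(k + 7)*(k**2 + 13*k + 52)/(60*(3*k + 11)).
Verify: 3*(3*k + 11)/(k**5 + 23*k**4 + 203*k**3 + 853*k**2 + 1692*k + 1260) matches t_k.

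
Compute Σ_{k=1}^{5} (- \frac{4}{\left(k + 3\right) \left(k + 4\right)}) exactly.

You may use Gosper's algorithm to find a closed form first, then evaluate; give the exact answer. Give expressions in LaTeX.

The ratio is (k + 3)/(k + 5).
A = k + 3, B = k + 5, C = 1.
Set up (k + 3)·f(k+1) − (k + 4)·f(k) − (1) = 0.
d = 1 from the (1,1,0) case.
Solve for f: f(k) = k/3 (degree 1 ≤ 1).
So s_k = (B(k−1)f/C)·t_k = (k*(k + 4)/3)·t_k = -4*k/(3*k + 9).
Verify: -4/(k**2 + 7*k + 12) matches t_k.
Evaluate s at k=6 and k=1: -8/9 and -1/3; difference -5/9.

Σ = -5/9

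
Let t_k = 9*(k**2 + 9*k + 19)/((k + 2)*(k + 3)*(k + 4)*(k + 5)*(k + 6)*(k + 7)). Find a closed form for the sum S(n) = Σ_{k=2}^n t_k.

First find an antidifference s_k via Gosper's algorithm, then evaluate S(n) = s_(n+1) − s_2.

Ratio r(k) = (k + 2)*(9*k + (k + 1)**2 + 28)/((k + 8)*(k**2 + 9*k + 19)).
A = k + 2, B = k + 8, C = k**2 + 9*k + 19.
Set up (k + 2)·f(k+1) − (k + 7)·f(k) − (k**2 + 9*k + 19) = 0.
d = 5 from the (1,1,2) case.
Match coefficients ⇒ f(k) = k*(k + 3)*(k + 5)*(k**2 + 12*k + 44)/144.
Then R = B(k−1)f/C = k*(k + 3)*(k + 5)*(k + 7)*(k**2 + 12*k + 44)/(144*(k**2 + 9*k + 19)), so s_k = R(k)·t_k = k*(k**2 + 12*k + 44)/(16*(k**3 + 12*k**2 + 44*k + 48)).
s_(k+1) − s_k = 9*(k**2 + 9*k + 19)/(k**6 + 27*k**5 + 295*k**4 + 1665*k**3 + 5104*k**2 + 8028*k + 5040) = t_k.
Telescope: S(n) = s_(n+1) − s_(2) = (n**3 + 15*n**2 + 71*n + 57)/(16*(n**3 + 15*n**2 + 71*n + 105)) − (3/64) = (n**3 + 15*n**2 + 71*n - 87)/(64*(n**3 + 15*n**2 + 71*n + 105)).

S(n) = (n**3 + 15*n**2 + 71*n - 87)/(64*(n**3 + 15*n**2 + 71*n + 105))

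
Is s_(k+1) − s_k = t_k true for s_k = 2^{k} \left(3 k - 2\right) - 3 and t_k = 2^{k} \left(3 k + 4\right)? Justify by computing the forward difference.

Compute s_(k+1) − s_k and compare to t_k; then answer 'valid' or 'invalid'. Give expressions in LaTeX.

s_(k+1) = 2**(k + 1)*(3*k + 1) - 3
s_(k+1) − s_k = 2**k*(3*k + 4)
(s_(k+1) − s_k) − t_k = 0

Valid — Δs_k = t_k.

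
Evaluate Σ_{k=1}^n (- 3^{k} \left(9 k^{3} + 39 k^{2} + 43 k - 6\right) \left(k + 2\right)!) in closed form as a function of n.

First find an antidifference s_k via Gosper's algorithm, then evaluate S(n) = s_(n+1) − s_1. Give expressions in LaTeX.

t_(k+1)/t_k = 3*(9*k**4 + 93*k**3 + 346*k**2 + 529*k + 255)/(9*k**3 + 39*k**2 + 43*k - 6).
Take A(k)=3*k + 9, B(k)=1, C(k)=k**3 + 13*k**2/3 + 43*k/9 - 2/3.
Set up (3*k + 9)·f(k+1) − (1)·f(k) − (k**3 + 13*k**2/3 + 43*k/9 - 2/3) = 0.
d = 2 from the (1,0,3) case.
Match coefficients ⇒ f(k) = (3*k**2 - k - 3)/9.
Certificate R = B(k−1)f/C = (3*k**2 - k - 3)/(9*k**3 + 39*k**2 + 43*k - 6) gives s_k = 3**k*(-3*k**2 + k + 3)*factorial(k + 2).
Δs = -3**k*(9*k**3 + 39*k**2 + 43*k - 6)*factorial(k + 2), as required.
Σ_(k=1)^n t_k = s_(n+1) − s_(1) = (-3**(n + 1)*(3*n**2 + 5*n - 1)*factorial(n + 3)) − (18), i.e. -9*3**n*n**2*factorial(n + 3) - 15*3**n*n*factorial(n + 3) + 3*3**n*factorial(n + 3) - 18.

S(n) = - 9 \cdot 3^{n} n^{2} \left(n + 3\right)! - 15 \cdot 3^{n} n \left(n + 3\right)! + 3 \cdot 3^{n} \left(n + 3\right)! - 18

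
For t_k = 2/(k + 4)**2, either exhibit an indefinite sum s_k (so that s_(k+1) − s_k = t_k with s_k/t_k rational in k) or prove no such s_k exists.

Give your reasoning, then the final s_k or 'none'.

r(k) = (k + 4)**2/(k + 5)**2 after simplifying.
Take A(k)=k**2 + 8*k + 16, B(k)=k**2 + 10*k + 25, C(k)=1.
Solve (k**2 + 8*k + 16)·f(k+1) − (k**2 + 8*k + 16)·f(k) = 1.
Bound: deg f ≤ 0.
Write f(k) = c0. Then LHS − RHS = -1, requiring -1 = 0: contradictory. No certificate.

none — t_k is not Gosper-summable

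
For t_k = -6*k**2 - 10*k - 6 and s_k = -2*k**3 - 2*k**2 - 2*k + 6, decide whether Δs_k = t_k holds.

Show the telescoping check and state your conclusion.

s_(k+1) = 2*k*(-k**2 - 4*k - 6)
s_(k+1) − s_k = -6*k**2 - 10*k - 6
(s_(k+1) − s_k) − t_k = 0

Valid: the claim telescopes to t_k.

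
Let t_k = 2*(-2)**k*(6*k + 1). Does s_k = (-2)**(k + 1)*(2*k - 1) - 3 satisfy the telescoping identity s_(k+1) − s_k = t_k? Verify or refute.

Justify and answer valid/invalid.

s_(k+1) = (-2)**(k + 2)*(2*k + 1) - 3
s_(k+1) − s_k = 2*(-2)**k*(6*k + 1)
(s_(k+1) − s_k) − t_k = 0

Valid: the claim telescopes to t_k.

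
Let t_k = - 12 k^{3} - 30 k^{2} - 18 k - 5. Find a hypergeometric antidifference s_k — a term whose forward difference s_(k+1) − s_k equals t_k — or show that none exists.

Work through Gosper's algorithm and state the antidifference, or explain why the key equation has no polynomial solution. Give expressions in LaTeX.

s_k = k \left(- 3 k^{3} - 4 k^{2} + 3 k - 1\right)

r(k) = (12*k**3 + 66*k**2 + 114*k + 65)/(12*k**3 + 30*k**2 + 18*k + 5) after simplifying.
Factor: A=1; B=1; C=k**3 + 5*k**2/2 + 3*k/2 + 5/12.
Set up (1)·f(k+1) − (1)·f(k) − (k**3 + 5*k**2/2 + 3*k/2 + 5/12) = 0.
Degrees (0,0,3) ⇒ d ≤ 4.
Solve for f: f(k) = k*(3*k**3 + 4*k**2 - 3*k + 1)/12 (degree 4 ≤ 4).
Then R = B(k−1)f/C = k*(3*k**3 + 4*k**2 - 3*k + 1)/(12*k**3 + 30*k**2 + 18*k + 5), so s_k = R(k)·t_k = k*(-3*k**3 - 4*k**2 + 3*k - 1).
Δs = -12*k**3 - 30*k**2 - 18*k - 5, as required.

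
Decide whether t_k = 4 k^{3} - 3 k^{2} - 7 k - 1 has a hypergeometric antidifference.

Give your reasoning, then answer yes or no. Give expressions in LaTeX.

Step 1: r(k) = (4*k**3 + 9*k**2 - k - 7)/(4*k**3 - 3*k**2 - 7*k - 1).
Normal form (A,B,C) = (1, 1, k**3 - 3*k**2/4 - 7*k/4 - 1/4).
Solve (1)·f(k+1) − (1)·f(k) = k**3 - 3*k**2/4 - 7*k/4 - 1/4.
d = 4 from the (0,0,3) case.
A polynomial solution: f(k) = k*(k**3 - 3*k**2 - k + 2)/4.
R(k) = B(k−1)·f(k)/C(k) = k*(k**3 - 3*k**2 - k + 2)/(4*k**3 - 3*k**2 - 7*k - 1); s_k = R·t_k = k*(k**3 - 3*k**2 - k + 2).
Check: Δs_k = 4*k**3 - 3*k**2 - 7*k - 1. ✓

Yes. s_k = k \left(k^{3} - 3 k^{2} - k + 2\right).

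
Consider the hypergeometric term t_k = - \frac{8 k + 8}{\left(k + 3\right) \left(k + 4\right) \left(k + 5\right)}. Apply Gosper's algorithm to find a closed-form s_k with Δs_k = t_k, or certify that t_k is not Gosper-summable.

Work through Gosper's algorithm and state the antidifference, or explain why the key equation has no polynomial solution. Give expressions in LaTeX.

Compute t_(k+1)/t_k: get (k + 2)*(k + 3)/((k + 1)*(k + 6)).
Take A(k)=k + 3, B(k)=k + 6, C(k)=k + 1.
Key eq: (k + 3)·f(k+1) = (k + 5)·f(k) + (k + 1).
Degrees (1,1,1) ⇒ d ≤ 2.
Match coefficients ⇒ f(k) = k*(k + 1)/6.
So s_k = (B(k−1)f/C)·t_k = (k*(k + 5)/6)·t_k = -4*k*(k + 1)/(3*(k + 3)*(k + 4)).
Check: Δs_k = 8*(-k - 1)/(k**3 + 12*k**2 + 47*k + 60). ✓

s_k = - \frac{4 k \left(k + 1\right)}{3 \left(k + 3\right) \left(k + 4\right)}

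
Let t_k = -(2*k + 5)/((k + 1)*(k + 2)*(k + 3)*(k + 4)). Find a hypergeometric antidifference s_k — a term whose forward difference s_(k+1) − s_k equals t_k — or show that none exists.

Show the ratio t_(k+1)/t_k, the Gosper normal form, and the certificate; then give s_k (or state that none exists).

t_(k+1)/t_k = (k + 1)*(2*k + 7)/((k + 5)*(2*k + 5)).
Gosper form: A/B · C(k+1)/C(k) with A=k + 1, B=k + 5, C=k + 5/2.
Set up (k + 1)·f(k+1) − (k + 4)·f(k) − (k + 5/2) = 0.
Degrees (1,1,1) ⇒ d ≤ 3.
Solve for f: f(k) = k*(k + 2)*(k + 4)/6 (degree 3 ≤ 3).
Get s_k = R·t_k = k*(-k - 4)/(3*(k**2 + 4*k + 3)) with R(k) = B(k−1)f(k)/C(k) = k*(k + 2)*(k + 4)**2/(3*(2*k + 5)).
Verify: (-2*k - 5)/(k**4 + 10*k**3 + 35*k**2 + 50*k + 24) matches t_k.

s_k = k*(-k - 4)/(3*(k**2 + 4*k + 3))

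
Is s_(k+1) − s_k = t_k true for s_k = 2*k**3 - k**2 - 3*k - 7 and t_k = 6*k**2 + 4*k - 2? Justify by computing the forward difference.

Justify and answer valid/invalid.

s_(k+1) = 2*k**3 + 5*k**2 + k - 9
s_(k+1) − s_k = 6*k**2 + 4*k - 2
(s_(k+1) − s_k) − t_k = 0

valid; difference matches t_k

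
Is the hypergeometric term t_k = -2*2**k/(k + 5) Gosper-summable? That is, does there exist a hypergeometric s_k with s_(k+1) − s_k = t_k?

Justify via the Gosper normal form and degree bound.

No — key equation has no polynomial f.

t_(k+1)/t_k = 2*(k + 5)/(k + 6).
Take A(k)=2*k + 10, B(k)=k + 6, C(k)=1.
Solve (2*k + 10)·f(k+1) − (k + 5)·f(k) = 1.
Degrees (1,1,0) ⇒ d ≤ -1.
deg f ≤ -1 is impossible — no certificate.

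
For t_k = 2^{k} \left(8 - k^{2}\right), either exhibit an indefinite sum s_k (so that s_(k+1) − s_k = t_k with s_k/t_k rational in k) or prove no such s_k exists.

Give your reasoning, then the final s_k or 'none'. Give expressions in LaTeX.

Compute t_(k+1)/t_k: get 2*((k + 1)**2 - 8)/(k**2 - 8).
Take A(k)=2, B(k)=1, C(k)=k**2 - 8.
Need (2)·f(k+1) − (1)·f(k) = k**2 - 8.
d = 2 from the (0,0,2) case.
A polynomial solution: f(k) = k**2 - 4*k - 2.
Then R = B(k−1)f/C = (k**2 - 4*k - 2)/(k**2 - 8), so s_k = R(k)·t_k = 2**k*(-k**2 + 4*k + 2).
Check: Δs_k = 2**k*(8 - k**2). ✓

s_k = 2^{k} \left(- k^{2} + 4 k + 2\right)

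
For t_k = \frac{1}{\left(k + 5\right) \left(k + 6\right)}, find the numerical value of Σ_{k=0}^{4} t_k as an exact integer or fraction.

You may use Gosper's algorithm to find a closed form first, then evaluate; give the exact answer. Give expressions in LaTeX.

The ratio is (k + 5)/(k + 7).
A = k + 5, B = k + 7, C = 1.
Need (k + 5)·f(k+1) − (k + 6)·f(k) = 1.
d = 1 from the (1,1,0) case.
Solving with deg f ≤ 1: f(k) = k/5.
R(k) = B(k−1)·f(k)/C(k) = k*(k + 6)/5; s_k = R·t_k = k/(5*(k + 5)).
Δs = 1/(k**2 + 11*k + 30), as required.
Evaluate s at k=5 and k=0: 1/10 and 0; difference 1/10.

Σ = 1/10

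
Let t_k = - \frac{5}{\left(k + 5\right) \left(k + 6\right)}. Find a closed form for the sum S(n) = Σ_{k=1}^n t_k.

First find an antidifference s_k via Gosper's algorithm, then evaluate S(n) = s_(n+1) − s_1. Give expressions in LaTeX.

S(n) = - \frac{5 n}{6 n + 36}

Ratio r(k) = (k + 5)/(k + 7).
Take A(k)=k + 5, B(k)=k + 7, C(k)=1.
Set up (k + 5)·f(k+1) − (k + 6)·f(k) − (1) = 0.
Degrees (1,1,0) ⇒ d ≤ 1.
Solve for f: f(k) = k/5 (degree 1 ≤ 1).
Get s_k = R·t_k = -k/(k + 5) with R(k) = B(k−1)f(k)/C(k) = k*(k + 6)/5.
s_(k+1) − s_k = -5/(k**2 + 11*k + 30) = t_k.
Σ_(k=1)^n t_k = s_(n+1) − s_(1) = ((-n - 1)/(n + 6)) − (-1/6), i.e. -5*n/(6*n + 36).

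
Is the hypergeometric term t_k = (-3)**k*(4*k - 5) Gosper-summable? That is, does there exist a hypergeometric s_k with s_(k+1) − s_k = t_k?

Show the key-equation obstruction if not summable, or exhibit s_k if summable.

Yes. s_k = (-3)**k*(2 - k).

r(k) = 3*(1 - 4*k)/(4*k - 5) after simplifying.
Normal form (A,B,C) = (-3, 1, k - 5/4).
Solve (-3)·f(k+1) − (1)·f(k) = k - 5/4.
deg f ≤ 1 (via 0,0,1).
Solve for f: f(k) = -(k - 2)/4 (degree 1 ≤ 1).
So s_k = (B(k−1)f/C)·t_k = (-(k - 2)/(4*k - 5))·t_k = (-3)**k*(2 - k).
Δs = (-3)**k*(4*k - 5), as required.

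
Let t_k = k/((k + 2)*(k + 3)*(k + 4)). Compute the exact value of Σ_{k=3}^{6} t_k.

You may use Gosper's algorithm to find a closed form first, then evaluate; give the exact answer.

Σ = 2/45

The ratio is (k + 1)*(k + 2)/(k*(k + 5)).
Gosper form: A/B · C(k+1)/C(k) with A=k + 2, B=k + 5, C=k.
Need (k + 2)·f(k+1) − (k + 4)·f(k) = k.
Degrees (1,1,1) ⇒ d ≤ 2.
Coefficient equations give f(k) = k*(k - 1)/6.
Certificate R = B(k−1)f/C = (k - 1)*(k + 4)/6 gives s_k = k*(k - 1)/(6*(k + 2)*(k + 3)).
s_(k+1) − s_k = k/(k**3 + 9*k**2 + 26*k + 24) = t_k.
Σ_(k=3)^(6) t_k = s_(7) − s_(3) = 7/90 − (1/30) = 2/45.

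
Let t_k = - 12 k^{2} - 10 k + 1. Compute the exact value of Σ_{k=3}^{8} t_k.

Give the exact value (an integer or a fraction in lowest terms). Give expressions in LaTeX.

Σ = -2712

r(k) = (12*k**2 + 34*k + 21)/(12*k**2 + 10*k - 1) after simplifying.
Take A(k)=1, B(k)=1, C(k)=k**2 + 5*k/6 - 1/12.
Need (1)·f(k+1) − (1)·f(k) = k**2 + 5*k/6 - 1/12.
Bound: deg f ≤ 3.
A polynomial solution: f(k) = k*(4*k**2 - k - 4)/12.
Get s_k = R·t_k = k*(-4*k**2 + k + 4) with R(k) = B(k−1)f(k)/C(k) = k*(4*k**2 - k - 4)/(12*k**2 + 10*k - 1).
s_(k+1) − s_k = -12*k**2 - 10*k + 1 = t_k.
Evaluate s at k=9 and k=3: -2799 and -87; difference -2712.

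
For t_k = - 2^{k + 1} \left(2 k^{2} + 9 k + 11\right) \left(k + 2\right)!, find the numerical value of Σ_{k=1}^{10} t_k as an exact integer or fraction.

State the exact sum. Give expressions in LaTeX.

Compute t_(k+1)/t_k: get 2*(2*k**3 + 19*k**2 + 61*k + 66)/(2*k**2 + 9*k + 11).
Gosper form: A/B · C(k+1)/C(k) with A=2*k + 6, B=1, C=k**2 + 9*k/2 + 11/2.
Solve (2*k + 6)·f(k+1) − (1)·f(k) = k**2 + 9*k/2 + 11/2.
deg f ≤ 1 (via 1,0,2).
Solving with deg f ≤ 1: f(k) = (k + 1)/2.
Get s_k = R·t_k = -2**(k + 1)*(k + 1)*factorial(k + 2) with R(k) = B(k−1)f(k)/C(k) = (k + 1)/(2*k**2 + 9*k + 11).
s_(k+1) − s_k = -2**(k + 1)*(2*k**2 + 9*k + 11)*factorial(k + 2) = t_k.
Evaluate s at k=11 and k=1: -306070526361600 and -48; difference -306070526361552.

Σ = -306070526361552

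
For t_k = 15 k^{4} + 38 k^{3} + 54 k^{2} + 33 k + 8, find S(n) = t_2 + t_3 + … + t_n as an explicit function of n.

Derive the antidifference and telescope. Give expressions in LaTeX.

Compute t_(k+1)/t_k: get (15*k**4 + 98*k**3 + 258*k**2 + 315*k + 148)/(15*k**4 + 38*k**3 + 54*k**2 + 33*k + 8).
So A=1 and B=1, with C=k**4 + 38*k**3/15 + 18*k**2/5 + 11*k/5 + 8/15.
Need (1)·f(k+1) − (1)·f(k) = k**4 + 38*k**3/15 + 18*k**2/5 + 11*k/5 + 8/15.
Degrees (0,0,4) ⇒ d ≤ 5.
Solve for f: f(k) = k**2*(3*k**3 + 2*k**2 + 4*k - 1)/15 (degree 5 ≤ 5).
Certificate R = B(k−1)f/C = k**2*(3*k**3 + 2*k**2 + 4*k - 1)/(15*k**4 + 38*k**3 + 54*k**2 + 33*k + 8) gives s_k = k**2*(3*k**3 + 2*k**2 + 4*k - 1).
s_(k+1) − s_k = 15*k**4 + 38*k**3 + 54*k**2 + 33*k + 8 = t_k.
Σ_(k=2)^n t_k = s_(n+1) − s_(2) = (3*n**5 + 17*n**4 + 42*n**3 + 53*n**2 + 33*n + 8) − (156), i.e. 3*n**5 + 17*n**4 + 42*n**3 + 53*n**2 + 33*n - 148.

S(n) = 3 n^{5} + 17 n^{4} + 42 n^{3} + 53 n^{2} + 33 n - 148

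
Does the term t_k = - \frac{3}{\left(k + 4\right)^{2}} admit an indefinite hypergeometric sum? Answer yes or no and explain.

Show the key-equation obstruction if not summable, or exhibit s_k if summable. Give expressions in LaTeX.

t_(k+1)/t_k = (k + 4)**2/(k + 5)**2.
Take A(k)=k**2 + 8*k + 16, B(k)=k**2 + 10*k + 25, C(k)=1.
Set up (k**2 + 8*k + 16)·f(k+1) − (k**2 + 8*k + 16)·f(k) − (1) = 0.
d = 0 from the (2,2,0) case.
Put f(k) = c0: A·f(k+1) − B(k−1)·f(k) − C = -1; need -1 = 0 — inconsistent ⇒ no f, not summable.

No; the coefficient equations for f are inconsistent.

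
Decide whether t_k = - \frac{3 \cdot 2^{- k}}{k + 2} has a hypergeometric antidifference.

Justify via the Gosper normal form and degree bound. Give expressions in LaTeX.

No — key equation has no polynomial f.

Compute t_(k+1)/t_k: get (k + 2)/(2*(k + 3)).
Gosper form: A/B · C(k+1)/C(k) with A=k/2 + 1, B=k + 3, C=1.
Solve (k/2 + 1)·f(k+1) − (k + 2)·f(k) = 1.
From deg A=1, deg B=1, deg C=0: d=-1.
Bound -1 < 0, so the key equation has no polynomial solution.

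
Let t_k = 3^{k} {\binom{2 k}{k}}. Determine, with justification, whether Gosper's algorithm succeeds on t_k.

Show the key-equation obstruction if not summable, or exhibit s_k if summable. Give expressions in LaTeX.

r(k) = 6*(2*k + 1)/(k + 1) after simplifying.
Gosper form: A/B · C(k+1)/C(k) with A=12*k + 6, B=k + 1, C=1.
Need (12*k + 6)·f(k+1) − (k)·f(k) = 1.
Degrees (1,1,0) ⇒ d ≤ -1.
d = -1 < 0 ⇒ no nonzero polynomial f; not summable.

No; the degree bound rules out any f.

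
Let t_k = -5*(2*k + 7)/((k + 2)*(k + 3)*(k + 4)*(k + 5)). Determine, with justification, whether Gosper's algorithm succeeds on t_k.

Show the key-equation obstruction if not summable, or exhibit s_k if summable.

Yes. s_k = 5*k*(-k - 6)/(8*(k**2 + 6*k + 8)).

Step 1: r(k) = (k + 2)*(2*k + 9)/((k + 6)*(2*k + 7)).
Normal form (A,B,C) = (k + 2, k + 6, k + 7/2).
Need (k + 2)·f(k+1) − (k + 5)·f(k) = k + 7/2.
Degrees (1,1,1) ⇒ d ≤ 3.
Solve for f: f(k) = k*(k + 3)*(k + 6)/16 (degree 3 ≤ 3).
Certificate R = B(k−1)f/C = k*(k + 3)*(k + 5)*(k + 6)/(8*(2*k + 7)) gives s_k = 5*k*(-k - 6)/(8*(k**2 + 6*k + 8)).
Check: Δs_k = 5*(-2*k - 7)/(k**4 + 14*k**3 + 71*k**2 + 154*k + 120). ✓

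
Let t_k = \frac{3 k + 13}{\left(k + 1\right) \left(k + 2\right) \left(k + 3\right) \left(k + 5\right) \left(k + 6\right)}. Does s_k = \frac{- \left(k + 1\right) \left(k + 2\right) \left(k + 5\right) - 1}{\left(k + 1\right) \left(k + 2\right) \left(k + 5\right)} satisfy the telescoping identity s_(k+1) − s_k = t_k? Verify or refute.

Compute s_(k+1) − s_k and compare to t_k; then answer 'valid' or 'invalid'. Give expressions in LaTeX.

valid; difference matches t_k

s_(k+1) = (-(k + 2)*(k + 3)*(k + 6) - 1)/((k + 2)*(k + 3)*(k + 6))
s_(k+1) − s_k = (3*k + 13)/(k**5 + 17*k**4 + 107*k**3 + 307*k**2 + 396*k + 180)
(s_(k+1) − s_k) − t_k = 0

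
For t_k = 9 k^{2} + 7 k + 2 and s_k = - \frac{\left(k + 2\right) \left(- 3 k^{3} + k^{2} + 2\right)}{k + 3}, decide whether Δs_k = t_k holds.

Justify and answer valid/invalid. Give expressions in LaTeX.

Invalid: residual \frac{- 6 k^{3} - 35 k^{2} - 23 k - 8}{k^{2} + 7 k + 12} ≠ 0.

s_(k+1) = k*(3*k**3 + 17*k**2 + 31*k + 21)/(k + 4)
s_(k+1) − s_k = (9*k**4 + 64*k**3 + 124*k**2 + 75*k + 16)/(k**2 + 7*k + 12)
(s_(k+1) − s_k) − t_k = (-6*k**3 - 35*k**2 - 23*k - 8)/(k**2 + 7*k + 12)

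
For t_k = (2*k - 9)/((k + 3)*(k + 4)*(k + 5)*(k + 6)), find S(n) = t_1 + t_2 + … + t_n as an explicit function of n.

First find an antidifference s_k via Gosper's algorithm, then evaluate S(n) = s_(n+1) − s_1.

S(n) = n*(-n**2 - 15*n - 194)/(120*(n**3 + 15*n**2 + 74*n + 120))

The ratio is (k + 3)*(2*k - 7)/((k + 7)*(2*k - 9)).
Factor: A=k + 3; B=k + 7; C=k - 9/2.
Need (k + 3)·f(k+1) − (k + 6)·f(k) = k - 9/2.
Bound: deg f ≤ 3.
A polynomial solution: f(k) = -k*(k**2 + 12*k + 77)/60.
Get s_k = R·t_k = k*(-k**2 - 12*k - 77)/(30*(k + 3)*(k + 4)*(k + 5)) with R(k) = B(k−1)f(k)/C(k) = -k*(k + 6)*(k**2 + 12*k + 77)/(30*(2*k - 9)).
Δs = (2*k - 9)/(k**4 + 18*k**3 + 119*k**2 + 342*k + 360), as required.
s_(n+1) = (-n**3 - 15*n**2 - 104*n - 90)/(30*(n**3 + 15*n**2 + 74*n + 120)) and s_(1) = -1/40, so S(n) = n*(-n**2 - 15*n - 194)/(120*(n**3 + 15*n**2 + 74*n + 120)).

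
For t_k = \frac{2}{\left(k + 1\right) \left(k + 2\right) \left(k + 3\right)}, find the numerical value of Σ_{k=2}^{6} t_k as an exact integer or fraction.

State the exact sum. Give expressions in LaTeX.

Σ = 5/72

Ratio r(k) = (k + 1)/(k + 4).
Gosper form: A/B · C(k+1)/C(k) with A=k + 1, B=k + 4, C=1.
Solve (k + 1)·f(k+1) − (k + 3)·f(k) = 1.
d = 2 from the (1,1,0) case.
A polynomial solution: f(k) = k*(k + 3)/4.
Then R = B(k−1)f/C = k*(k + 3)**2/4, so s_k = R(k)·t_k = k*(k + 3)/(2*(k + 1)*(k + 2)).
s_(k+1) − s_k = 2/(k**3 + 6*k**2 + 11*k + 6) = t_k.
Sum = s_(7) − s_(2); s_(7) = 35/72, s_(2) = 5/12 ⇒ 5/72.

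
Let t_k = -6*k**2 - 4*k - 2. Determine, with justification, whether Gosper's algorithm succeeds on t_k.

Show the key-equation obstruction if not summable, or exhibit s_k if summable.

Yes. s_k = k*(-2*k**2 + k - 1).

Compute t_(k+1)/t_k: get (3*k**2 + 8*k + 6)/(3*k**2 + 2*k + 1).
Factor: A=1; B=1; C=k**2 + 2*k/3 + 1/3.
Key eq: (1)·f(k+1) = (1)·f(k) + (k**2 + 2*k/3 + 1/3).
d = 3 from the (0,0,2) case.
Solving with deg f ≤ 3: f(k) = k*(2*k**2 - k + 1)/6.
R(k) = B(k−1)·f(k)/C(k) = k*(2*k**2 - k + 1)/(2*(3*k**2 + 2*k + 1)); s_k = R·t_k = k*(-2*k**2 + k - 1).
Check: Δs_k = -6*k**2 - 4*k - 2. ✓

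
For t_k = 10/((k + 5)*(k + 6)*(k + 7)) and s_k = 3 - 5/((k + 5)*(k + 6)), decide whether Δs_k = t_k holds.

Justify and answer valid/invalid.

Valid — Δs_k = t_k.

s_(k+1) = 3 - 5/((k + 6)*(k + 7))
s_(k+1) − s_k = 10/(k**3 + 18*k**2 + 107*k + 210)
(s_(k+1) − s_k) − t_k = 0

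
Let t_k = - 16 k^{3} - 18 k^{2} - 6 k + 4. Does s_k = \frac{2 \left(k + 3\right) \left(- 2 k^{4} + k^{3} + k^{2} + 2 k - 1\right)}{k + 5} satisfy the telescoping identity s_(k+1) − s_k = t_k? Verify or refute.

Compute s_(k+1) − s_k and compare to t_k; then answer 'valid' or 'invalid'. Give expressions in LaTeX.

Invalid: residual \frac{4 \left(6 k^{4} + 50 k^{3} + 49 k^{2} + 15 k - 11\right)}{k^{2} + 11 k + 30} ≠ 0.

s_(k+1) = 2*(-2*k**5 - 15*k**4 - 36*k**3 - 33*k**2 - 3*k + 4)/(k + 6)
s_(k+1) − s_k = 2*(-8*k**5 - 85*k**4 - 242*k**3 - 203*k**2 - 38*k + 38)/(k**2 + 11*k + 30)
(s_(k+1) − s_k) − t_k = 4*(6*k**4 + 50*k**3 + 49*k**2 + 15*k - 11)/(k**2 + 11*k + 30)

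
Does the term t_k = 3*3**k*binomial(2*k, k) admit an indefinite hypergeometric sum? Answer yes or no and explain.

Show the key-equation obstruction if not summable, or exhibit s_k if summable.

No; the degree bound rules out any f.

Compute t_(k+1)/t_k: get 6*(2*k + 1)/(k + 1).
Normal form (A,B,C) = (12*k + 6, k + 1, 1).
Solve (12*k + 6)·f(k+1) − (k)·f(k) = 1.
Bound: deg f ≤ -1.
Bound -1 < 0, so the key equation has no polynomial solution.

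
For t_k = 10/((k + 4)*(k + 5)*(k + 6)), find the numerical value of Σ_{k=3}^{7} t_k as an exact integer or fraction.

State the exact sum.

Σ = 125/2184

t_(k+1)/t_k = (k + 4)/(k + 7).
Normal form (A,B,C) = (k + 4, k + 7, 1).
Set up (k + 4)·f(k+1) − (k + 6)·f(k) − (1) = 0.
Degrees (1,1,0) ⇒ d ≤ 2.
Match coefficients ⇒ f(k) = k*(k + 9)/40.
R(k) = B(k−1)·f(k)/C(k) = k*(k + 6)*(k + 9)/40; s_k = R·t_k = k*(k + 9)/(4*(k + 4)*(k + 5)).
Verify: 10/(k**3 + 15*k**2 + 74*k + 120) matches t_k.
Telescoping: Σ = s_(8) − s_(3) = 17/78 − (9/56) = 125/2184.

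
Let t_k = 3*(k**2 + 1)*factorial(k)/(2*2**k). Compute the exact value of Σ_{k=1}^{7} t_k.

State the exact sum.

Σ = 7557/2

Ratio r(k) = (k + 1)*((k + 1)**2 + 1)/(2*(k**2 + 1)).
So A=k/2 + 1/2 and B=1, with C=k**2 + 1.
Need (k/2 + 1/2)·f(k+1) − (1)·f(k) = k**2 + 1.
d = 1 from the (1,0,2) case.
Coefficient equations give f(k) = 2*k.
Certificate R = B(k−1)f/C = 2*k/(k**2 + 1) gives s_k = 3*k*factorial(k)/2**k.
Verify: 3*(k**2 + 1)*factorial(k)/(2*2**k) matches t_k.
Telescoping: Σ = s_(8) − s_(1) = 3780 − (3/2) = 7557/2.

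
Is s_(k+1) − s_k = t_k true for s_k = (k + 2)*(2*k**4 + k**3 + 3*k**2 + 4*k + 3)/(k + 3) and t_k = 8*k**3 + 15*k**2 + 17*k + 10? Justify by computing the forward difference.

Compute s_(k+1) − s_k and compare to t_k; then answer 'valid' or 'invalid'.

Invalid: residual (-6*k**4 - 38*k**3 - 59*k**2 - 57*k - 27)/(k**2 + 7*k + 12) ≠ 0.

s_(k+1) = (2*k**5 + 15*k**4 + 45*k**3 + 75*k**2 + 76*k + 39)/(k + 4)
s_(k+1) − s_k = (8*k**5 + 65*k**4 + 180*k**3 + 250*k**2 + 217*k + 93)/(k**2 + 7*k + 12)
(s_(k+1) − s_k) − t_k = (-6*k**4 - 38*k**3 - 59*k**2 - 57*k - 27)/(k**2 + 7*k + 12)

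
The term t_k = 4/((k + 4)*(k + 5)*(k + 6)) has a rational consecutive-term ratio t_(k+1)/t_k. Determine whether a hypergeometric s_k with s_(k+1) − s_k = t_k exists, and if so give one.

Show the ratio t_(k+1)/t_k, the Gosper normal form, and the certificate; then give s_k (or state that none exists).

Compute t_(k+1)/t_k: get (k + 4)/(k + 7).
So A=k + 4 and B=k + 7, with C=1.
Solve (k + 4)·f(k+1) − (k + 6)·f(k) = 1.
Bound: deg f ≤ 2.
Match coefficients ⇒ f(k) = k*(k + 9)/40.
Certificate R = B(k−1)f/C = k*(k + 6)*(k + 9)/40 gives s_k = k*(k + 9)/(10*(k + 4)*(k + 5)).
Verify: 4/(k**3 + 15*k**2 + 74*k + 120) matches t_k.

s_k = k*(k + 9)/(10*(k + 4)*(k + 5))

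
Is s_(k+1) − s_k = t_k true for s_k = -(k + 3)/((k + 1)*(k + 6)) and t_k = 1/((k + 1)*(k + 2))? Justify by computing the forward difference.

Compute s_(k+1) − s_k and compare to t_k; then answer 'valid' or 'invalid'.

Invalid: residual 6*(-k - 4)/(k**4 + 16*k**3 + 83*k**2 + 152*k + 84) ≠ 0.

s_(k+1) = (-k - 4)/((k + 2)*(k + 7))
s_(k+1) − s_k = (k**2 + 7*k + 18)/(k**4 + 16*k**3 + 83*k**2 + 152*k + 84)
(s_(k+1) − s_k) − t_k = 6*(-k - 4)/(k**4 + 16*k**3 + 83*k**2 + 152*k + 84)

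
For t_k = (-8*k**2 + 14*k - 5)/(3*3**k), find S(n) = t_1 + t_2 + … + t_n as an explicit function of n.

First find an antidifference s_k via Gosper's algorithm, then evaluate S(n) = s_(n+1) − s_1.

S(n) = 3**(-n - 1)*(-4*3**n + 4*n**2 + 5*n + 4)

The ratio is (8*k**2 + 2*k - 1)/(3*(8*k**2 - 14*k + 5)).
Take A(k)=1/3, B(k)=1, C(k)=k**2 - 7*k/4 + 5/8.
Solve (1/3)·f(k+1) − (1)·f(k) = k**2 - 7*k/4 + 5/8.
d = 2 from the (0,0,2) case.
Coefficient equations give f(k) = -3*(4*k**2 - 3*k + 3)/8.
R(k) = B(k−1)·f(k)/C(k) = -3*(4*k**2 - 3*k + 3)/((2*k - 1)*(4*k - 5)); s_k = R·t_k = (4*k**2 - 3*k + 3)/3**k.
s_(k+1) − s_k = (-8*k**2 + 14*k - 5)/(3*3**k) = t_k.
Σ_(k=1)^n t_k = s_(n+1) − s_(1) = (3**(-n - 1)*(4*n**2 + 5*n + 4)) − (4/3), i.e. 3**(-n - 1)*(-4*3**n + 4*n**2 + 5*n + 4).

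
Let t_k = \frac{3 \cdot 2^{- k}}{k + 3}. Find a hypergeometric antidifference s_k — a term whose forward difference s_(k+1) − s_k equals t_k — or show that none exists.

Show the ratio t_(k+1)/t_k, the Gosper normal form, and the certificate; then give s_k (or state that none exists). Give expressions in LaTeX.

t_(k+1)/t_k = (k + 3)/(2*(k + 4)).
Factor: A=k/2 + 3/2; B=k + 4; C=1.
Set up (k/2 + 3/2)·f(k+1) − (k + 3)·f(k) − (1) = 0.
deg f ≤ -1 (via 1,1,0).
deg f ≤ -1 is impossible — no certificate.

none (Gosper's algorithm certifies no s_k)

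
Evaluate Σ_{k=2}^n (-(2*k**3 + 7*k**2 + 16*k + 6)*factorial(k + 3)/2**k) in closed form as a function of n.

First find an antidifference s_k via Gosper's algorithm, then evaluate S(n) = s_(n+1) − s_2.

Step 1: r(k) = (2*k**4 + 21*k**3 + 88*k**2 + 175*k + 124)/(2*(2*k**3 + 7*k**2 + 16*k + 6)).
A = k/2 + 2, B = 1, C = k**3 + 7*k**2/2 + 8*k + 3.
Key eq: (k/2 + 2)·f(k+1) = (1)·f(k) + (k**3 + 7*k**2/2 + 8*k + 3).
deg f ≤ 2 (via 1,0,3).
Solve for f: f(k) = 2*k**2 - k + 1 (degree 2 ≤ 2).
Then R = B(k−1)f/C = 2*(2*k**2 - k + 1)/(2*k**3 + 7*k**2 + 16*k + 6), so s_k = R(k)·t_k = -2**(1 - k)*(2*k**2 - k + 1)*factorial(k + 3).
s_(k+1) − s_k = -(2*k**3 + 7*k**2 + 16*k + 6)*factorial(k + 3)/2**k = t_k.
Evaluate: s_(n+1) = -(2*n**2 + 3*n + 2)*factorial(n + 4)/2**n; subtract s_(2) = -420 ⇒ S(n) = 420 - 2*n**2*factorial(n + 4)/2**n - 3*n*factorial(n + 4)/2**n - 2*factorial(n + 4)/2**n.

S(n) = 420 - 2*n**2*factorial(n + 4)/2**n - 3*n*factorial(n + 4)/2**n - 2*factorial(n + 4)/2**n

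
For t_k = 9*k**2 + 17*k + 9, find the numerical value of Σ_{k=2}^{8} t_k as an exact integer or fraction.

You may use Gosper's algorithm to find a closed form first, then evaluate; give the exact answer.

r(k) = (9*k**2 + 35*k + 35)/(9*k**2 + 17*k + 9) after simplifying.
Factor: A=1; B=1; C=k**2 + 17*k/9 + 1.
Set up (1)·f(k+1) − (1)·f(k) − (k**2 + 17*k/9 + 1) = 0.
From deg A=0, deg B=0, deg C=2: d=3.
A polynomial solution: f(k) = k*(3*k**2 + 4*k + 2)/9.
Certificate R = B(k−1)f/C = k*(3*k**2 + 4*k + 2)/(9*k**2 + 17*k + 9) gives s_k = k*(3*k**2 + 4*k + 2).
Verify: 9*k**2 + 17*k + 9 matches t_k.
Σ_(k=2)^(8) t_k = s_(9) − s_(2) = 2529 − (44) = 2485.

Σ = 2485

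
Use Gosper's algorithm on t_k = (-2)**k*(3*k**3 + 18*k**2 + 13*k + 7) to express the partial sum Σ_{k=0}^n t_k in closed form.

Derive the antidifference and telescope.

r(k) = 2*(-3*k**3 - 27*k**2 - 58*k - 41)/(3*k**3 + 18*k**2 + 13*k + 7) after simplifying.
So A=-2 and B=1, with C=k**3 + 6*k**2 + 13*k/3 + 7/3.
Key eq: (-2)·f(k+1) = (1)·f(k) + (k**3 + 6*k**2 + 13*k/3 + 7/3).
Degrees (0,0,3) ⇒ d ≤ 3.
Solve for f: f(k) = -(k**3 + 4*k**2 - 3*k + 1)/3 (degree 3 ≤ 3).
So s_k = (B(k−1)f/C)·t_k = (-(k**3 + 4*k**2 - 3*k + 1)/(3*k**3 + 18*k**2 + 13*k + 7))·t_k = (-2)**k*(-k**3 - 4*k**2 + 3*k - 1).
s_(k+1) − s_k = (-2)**k*(3*k**3 + 18*k**2 + 13*k + 7) = t_k.
Evaluate: s_(n+1) = 2*(-2)**n*(n**3 + 7*n**2 + 8*n + 3); subtract s_(0) = -1 ⇒ S(n) = 2*(-2)**n*n**3 + 14*(-2)**n*n**2 + 16*(-2)**n*n + 6*(-2)**n + 1.

S(n) = 2*(-2)**n*n**3 + 14*(-2)**n*n**2 + 16*(-2)**n*n + 6*(-2)**n + 1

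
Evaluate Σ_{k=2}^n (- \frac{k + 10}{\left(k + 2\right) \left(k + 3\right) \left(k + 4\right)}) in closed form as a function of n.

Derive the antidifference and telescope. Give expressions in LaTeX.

Ratio r(k) = (k + 2)*(k + 11)/((k + 5)*(k + 10)).
A = k + 2, B = k + 5, C = k + 10.
f must satisfy (k + 2)·f(k+1) − (k + 4)·f(k) = k + 10.
deg f ≤ 2 (via 1,1,1).
Coefficient equations give f(k) = k*(k + 4).
Certificate R = B(k−1)f/C = k*(k + 4)**2/(k + 10) gives s_k = k*(-k - 4)/((k + 2)*(k + 3)).
Verify: (-k - 10)/(k**3 + 9*k**2 + 26*k + 24) matches t_k.
Evaluate: s_(n+1) = (-n**2 - 6*n - 5)/(n**2 + 7*n + 12); subtract s_(2) = -3/5 ⇒ S(n) = (-2*n**2 - 9*n + 11)/(5*(n**2 + 7*n + 12)).

S(n) = \frac{- 2 n^{2} - 9 n + 11}{5 \left(n^{2} + 7 n + 12\right)}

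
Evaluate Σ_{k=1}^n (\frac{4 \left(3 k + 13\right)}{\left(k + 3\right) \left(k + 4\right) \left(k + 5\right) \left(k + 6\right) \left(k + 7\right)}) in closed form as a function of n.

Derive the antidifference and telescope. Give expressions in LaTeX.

r(k) = (k + 3)*(3*k + 16)/((k + 8)*(3*k + 13)) after simplifying.
Take A(k)=k + 3, B(k)=k + 8, C(k)=k + 13/3.
Set up (k + 3)·f(k+1) − (k + 7)·f(k) − (k + 13/3) = 0.
Bound: deg f ≤ 4.
A polynomial solution: f(k) = k*(k + 4)*(k**2 + 14*k + 63)/270.
Get s_k = R·t_k = 2*k*(k**2 + 14*k + 63)/(45*(k**3 + 14*k**2 + 63*k + 90)) with R(k) = B(k−1)f(k)/C(k) = k*(k + 4)*(k + 7)*(k**2 + 14*k + 63)/(90*(3*k + 13)).
Δs = 4*(3*k + 13)/(k**5 + 25*k**4 + 245*k**3 + 1175*k**2 + 2754*k + 2520), as required.
Telescope: S(n) = s_(n+1) − s_(1) = 2*(n**3 + 17*n**2 + 94*n + 78)/(45*(n**3 + 17*n**2 + 94*n + 168)) − (13/630) = n*(n**2 + 17*n + 94)/(42*(n**3 + 17*n**2 + 94*n + 168)).

S(n) = \frac{n \left(n^{2} + 17 n + 94\right)}{42 \left(n^{3} + 17 n^{2} + 94 n + 168\right)}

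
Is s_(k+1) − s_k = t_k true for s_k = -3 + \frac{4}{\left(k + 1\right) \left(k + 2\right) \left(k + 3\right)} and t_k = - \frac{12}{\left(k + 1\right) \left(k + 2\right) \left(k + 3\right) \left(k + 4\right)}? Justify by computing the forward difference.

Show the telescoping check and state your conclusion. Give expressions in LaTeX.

s_(k+1) = -3 + 4/((k + 2)*(k + 3)*(k + 4))
s_(k+1) − s_k = -12/((k + 1)*(k + 2)*(k + 3)*(k + 4))
(s_(k+1) − s_k) − t_k = 0

Valid: the claim telescopes to t_k.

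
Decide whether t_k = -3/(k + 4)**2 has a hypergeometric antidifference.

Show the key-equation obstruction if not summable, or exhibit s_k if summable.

Ratio r(k) = (k + 4)**2/(k + 5)**2.
Gosper form: A/B · C(k+1)/C(k) with A=k**2 + 8*k + 16, B=k**2 + 10*k + 25, C=1.
Set up (k**2 + 8*k + 16)·f(k+1) − (k**2 + 8*k + 16)·f(k) − (1) = 0.
d = 0 from the (2,2,0) case.
f = c0 ⇒ A·f(k+1) − B(k−1)·f(k) − C = -1. The system {-1 = 0} is inconsistent; no antidifference.

No — t_k has no hypergeometric antidifference.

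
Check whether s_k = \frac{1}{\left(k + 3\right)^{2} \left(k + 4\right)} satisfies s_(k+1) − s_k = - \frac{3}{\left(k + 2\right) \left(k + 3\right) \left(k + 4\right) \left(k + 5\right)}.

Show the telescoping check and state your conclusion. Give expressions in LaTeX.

Invalid: residual \frac{2 \left(2 k + 7\right)}{k^{6} + 21 k^{5} + 181 k^{4} + 819 k^{3} + 2050 k^{2} + 2688 k + 1440} ≠ 0.

s_(k+1) = 1/((k + 4)**2*(k + 5))
s_(k+1) − s_k = ((k + 3)**2 - (k + 4)*(k + 5))/((k + 3)**2*(k + 4)**2*(k + 5))
(s_(k+1) − s_k) − t_k = 2*(2*k + 7)/(k**6 + 21*k**5 + 181*k**4 + 819*k**3 + 2050*k**2 + 2688*k + 1440)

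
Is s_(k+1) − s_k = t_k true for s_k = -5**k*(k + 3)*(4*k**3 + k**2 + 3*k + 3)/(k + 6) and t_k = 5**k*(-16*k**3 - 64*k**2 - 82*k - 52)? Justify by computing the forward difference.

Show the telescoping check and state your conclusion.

s_(k+1) = -5**(k + 1)*(k + 4)*(3*k + 4*(k + 1)**3 + (k + 1)**2 + 6)/(k + 7)
s_(k+1) − s_k = 5**k*(-16*k**5 - 224*k**4 - 1118*k**3 - 2411*k**2 - 2497*k - 1257)/(k**2 + 13*k + 42)
(s_(k+1) − s_k) − t_k = 5**k*(48*k**4 + 468*k**3 + 1395*k**2 + 1623*k + 927)/(k**2 + 13*k + 42)

Invalid: residual 5**k*(48*k**4 + 468*k**3 + 1395*k**2 + 1623*k + 927)/(k**2 + 13*k + 42) ≠ 0.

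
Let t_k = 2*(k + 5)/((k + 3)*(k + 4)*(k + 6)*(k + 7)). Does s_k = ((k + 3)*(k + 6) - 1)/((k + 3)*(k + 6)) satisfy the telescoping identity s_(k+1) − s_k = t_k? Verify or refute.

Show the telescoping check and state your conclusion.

valid (s_(k+1) − s_k reduces to t_k)

s_(k+1) = ((k + 4)*(k + 7) - 1)/((k + 4)*(k + 7))
s_(k+1) − s_k = 2*(k + 5)/(k**4 + 20*k**3 + 145*k**2 + 450*k + 504)
(s_(k+1) − s_k) − t_k = 0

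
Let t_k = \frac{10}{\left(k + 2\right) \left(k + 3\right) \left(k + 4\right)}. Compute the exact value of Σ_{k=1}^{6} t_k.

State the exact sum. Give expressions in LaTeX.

Step 1: r(k) = (k + 2)/(k + 5).
Take A(k)=k + 2, B(k)=k + 5, C(k)=1.
Set up (k + 2)·f(k+1) − (k + 4)·f(k) − (1) = 0.
Bound: deg f ≤ 2.
Coefficient equations give f(k) = k*(k + 5)/12.
Certificate R = B(k−1)f/C = k*(k + 4)*(k + 5)/12 gives s_k = 5*k*(k + 5)/(6*(k + 2)*(k + 3)).
Verify: 10/(k**3 + 9*k**2 + 26*k + 24) matches t_k.
Σ_(k=1)^(6) t_k = s_(7) − s_(1) = 7/9 − (5/12) = 13/36.

Σ = 13/36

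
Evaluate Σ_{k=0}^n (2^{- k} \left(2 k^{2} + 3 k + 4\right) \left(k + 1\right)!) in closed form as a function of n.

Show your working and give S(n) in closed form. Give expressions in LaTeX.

S(n) = 2^{- n} \left(- 2^{n + 1} + 2 n^{3} n! + 9 n^{2} n! + 13 n n! + 6 n!\right)

t_(k+1)/t_k = (k + 2)*(3*k + 2*(k + 1)**2 + 7)/(2*(2*k**2 + 3*k + 4)).
A = k/2 + 1, B = 1, C = k**2 + 3*k/2 + 2.
f must satisfy (k/2 + 1)·f(k+1) − (1)·f(k) = k**2 + 3*k/2 + 2.
Degrees (1,0,2) ⇒ d ≤ 1.
Coefficient equations give f(k) = 2*k + 1.
Certificate R = B(k−1)f/C = 2*(2*k + 1)/(2*k**2 + 3*k + 4) gives s_k = 2**(1 - k)*(2*k + 1)*factorial(k + 1).
Check: Δs_k = (2*k**2 + 3*k + 4)*factorial(k + 1)/2**k. ✓
Evaluate: s_(n+1) = (2*n + 3)*factorial(n + 2)/2**n; subtract s_(0) = 2 ⇒ S(n) = (-2**(n + 1) + 2*n**3*factorial(n) + 9*n**2*factorial(n) + 13*n*factorial(n) + 6*factorial(n))/2**n.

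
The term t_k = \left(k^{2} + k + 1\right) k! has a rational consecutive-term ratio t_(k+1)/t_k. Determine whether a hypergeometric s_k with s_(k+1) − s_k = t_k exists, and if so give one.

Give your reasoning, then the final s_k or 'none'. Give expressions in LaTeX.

Compute t_(k+1)/t_k: get (k + 1)*(k + (k + 1)**2 + 2)/(k**2 + k + 1).
Factor: A=k + 1; B=1; C=k**2 + k + 1.
Set up (k + 1)·f(k+1) − (1)·f(k) − (k**2 + k + 1) = 0.
Degrees (1,0,2) ⇒ d ≤ 1.
Solving with deg f ≤ 1: f(k) = k.
R(k) = B(k−1)·f(k)/C(k) = k/(k**2 + k + 1); s_k = R·t_k = k*factorial(k).
Verify: (k**2 + k + 1)*factorial(k) matches t_k.

s_k = k k!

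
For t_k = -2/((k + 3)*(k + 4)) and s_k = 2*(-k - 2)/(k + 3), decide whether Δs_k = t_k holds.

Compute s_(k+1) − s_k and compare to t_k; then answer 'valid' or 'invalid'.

s_(k+1) = 2*(-k - 3)/(k + 4)
s_(k+1) − s_k = -2/(k**2 + 7*k + 12)
(s_(k+1) − s_k) − t_k = 0

valid; difference matches t_k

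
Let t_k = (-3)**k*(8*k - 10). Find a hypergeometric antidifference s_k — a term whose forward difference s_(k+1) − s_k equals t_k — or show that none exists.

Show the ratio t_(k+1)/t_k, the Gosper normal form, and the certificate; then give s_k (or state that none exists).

r(k) = 3*(1 - 4*k)/(4*k - 5) after simplifying.
Normal form (A,B,C) = (-3, 1, k - 5/4).
Need (-3)·f(k+1) − (1)·f(k) = k - 5/4.
Bound: deg f ≤ 1.
Coefficient equations give f(k) = -(k - 2)/4.
Get s_k = R·t_k = 2*(-3)**k*(2 - k) with R(k) = B(k−1)f(k)/C(k) = -(k - 2)/(4*k - 5).
Verify: (-3)**k*(8*k - 10) matches t_k.

s_k = 2*(-3)**k*(2 - k)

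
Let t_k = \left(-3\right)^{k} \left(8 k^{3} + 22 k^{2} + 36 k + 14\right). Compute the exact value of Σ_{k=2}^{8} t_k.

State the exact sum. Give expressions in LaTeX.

Ratio r(k) = 3*(-4*k**3 - 23*k**2 - 52*k - 40)/(4*k**3 + 11*k**2 + 18*k + 7).
So A=-3 and B=1, with C=k**3 + 11*k**2/4 + 9*k/2 + 7/4.
Set up (-3)·f(k+1) − (1)·f(k) − (k**3 + 11*k**2/4 + 9*k/2 + 7/4) = 0.
d = 3 from the (0,0,3) case.
Match coefficients ⇒ f(k) = -(2*k**3 + k**2 + 3*k - 1)/8.
R(k) = B(k−1)·f(k)/C(k) = -(2*k**3 + k**2 + 3*k - 1)/(2*(4*k**3 + 11*k**2 + 18*k + 7)); s_k = R·t_k = (-3)**k*(-2*k**3 - k**2 - 3*k + 1).
Check: Δs_k = (-3)**k*(8*k**3 + 22*k**2 + 36*k + 14). ✓
Telescoping: Σ = s_(9) − s_(2) = 30803895 − (-225) = 30804120.

Σ = 30804120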